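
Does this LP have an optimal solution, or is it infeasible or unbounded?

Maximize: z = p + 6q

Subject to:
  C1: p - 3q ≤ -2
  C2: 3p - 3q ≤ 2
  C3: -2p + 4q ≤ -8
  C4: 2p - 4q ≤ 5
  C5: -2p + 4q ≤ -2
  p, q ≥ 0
C4 requires 2p - 4q ≤ 5, while C3 (-2p + 4q ≤ -8) is equivalent to 2p - 4q ≥ 8. Together they would need 8 ≤ 2p - 4q ≤ 5, which is impossible since 8 > 5. No point satisfies all constraints.

Infeasible: no point satisfies all constraints simultaneously.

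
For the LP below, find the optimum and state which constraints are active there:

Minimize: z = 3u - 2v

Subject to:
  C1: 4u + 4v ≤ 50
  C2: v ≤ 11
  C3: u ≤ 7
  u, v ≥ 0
Optimal: u = 0, v = 11
Slack at optimum:
  C1: slack = 6
  C2: slack = 0 (binding)
  C3: slack = 7
  u ≥ 0: u = 0 (binding)
  v ≥ 0: v = 11
Binding constraints: C2, u ≥ 0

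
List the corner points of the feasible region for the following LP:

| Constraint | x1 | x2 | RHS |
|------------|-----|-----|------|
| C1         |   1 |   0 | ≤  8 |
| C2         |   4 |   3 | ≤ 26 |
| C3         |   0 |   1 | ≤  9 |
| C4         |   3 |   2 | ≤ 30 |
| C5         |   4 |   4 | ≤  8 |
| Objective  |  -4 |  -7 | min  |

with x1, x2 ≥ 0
Each vertex is the intersection of two constraint boundaries that also satisfies all remaining constraints:
  x1 = 0 and x2 = 0 → (0, 0)
  4x1 + 4x2 = 8 and x2 = 0 → (2, 0)
  4x1 + 4x2 = 8 and x1 = 0 → (0, 2)

Vertices: (0, 0), (2, 0), (0, 2)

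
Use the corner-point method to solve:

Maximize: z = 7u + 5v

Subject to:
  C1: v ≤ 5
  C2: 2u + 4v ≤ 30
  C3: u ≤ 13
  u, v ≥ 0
u = 13, v = 1, z = 96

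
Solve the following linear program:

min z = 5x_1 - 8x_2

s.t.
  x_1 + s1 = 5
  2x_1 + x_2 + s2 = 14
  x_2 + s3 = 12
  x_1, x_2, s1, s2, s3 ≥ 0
Each vertex is the intersection of two constraint boundaries that also satisfies all remaining constraints:
  x_1 = 0 and x_2 = 0 → (0, 0)
  x_1 = 5 and x_2 = 0 → (5, 0)
  x_1 = 5 and 2x_1 + x_2 = 14 → (5, 4)
  2x_1 + x_2 = 14 and x_2 = 12 → (1, 12)
  x_2 = 12 and x_1 = 0 → (0, 12)

Evaluating z = 5x_1 - 8x_2 at each vertex:
  (0, 0): z = 0
  (5, 0): z = 25
  (5, 4): z = -7
  (1, 12): z = -91
  (0, 12): z = -96

The minimum is at (0, 12) with z = -96.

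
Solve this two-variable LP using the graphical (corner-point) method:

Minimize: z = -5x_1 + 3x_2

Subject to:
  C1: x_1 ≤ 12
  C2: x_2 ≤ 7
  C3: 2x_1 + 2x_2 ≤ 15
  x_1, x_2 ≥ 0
Each vertex is the intersection of two constraint boundaries that also satisfies all remaining constraints:
  x_1 = 0 and x_2 = 0 → (0, 0)
  2x_1 + 2x_2 = 15 and x_2 = 0 → (7.5, 0)
  x_2 = 7 and 2x_1 + 2x_2 = 15 → (0.5, 7)
  x_2 = 7 and x_1 = 0 → (0, 7)

Evaluating z = -5x_1 + 3x_2 at each vertex:
  (0, 0): z = 0
  (7.5, 0): z = -37.5
  (0.5, 7): z = 18.5
  (0, 7): z = 21

The minimum is at (7.5, 0) with z = -37.5.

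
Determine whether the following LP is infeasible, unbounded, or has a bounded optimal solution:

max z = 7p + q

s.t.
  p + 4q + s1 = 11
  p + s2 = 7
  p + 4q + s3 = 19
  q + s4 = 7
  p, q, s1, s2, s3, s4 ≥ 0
The point (7, 1) satisfies every constraint, so the LP is feasible; the constraints give p ≤ 7 and q ≤ 7, which with p, q ≥ 0 keep the feasible region inside a bounded box. A feasible, bounded LP attains a finite optimum at a vertex.

Feasible with finite optimum z* = 50 at (7, 1).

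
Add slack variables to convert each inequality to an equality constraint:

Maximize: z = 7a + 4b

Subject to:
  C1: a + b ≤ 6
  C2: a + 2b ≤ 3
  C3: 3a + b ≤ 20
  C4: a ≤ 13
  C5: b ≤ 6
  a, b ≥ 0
max z = 7a + 4b

s.t.
  a + b + s1 = 6
  a + 2b + s2 = 3
  3a + b + s3 = 20
  a + s4 = 13
  b + s5 = 6
  a, b, s1, s2, s3, s4, s5 ≥ 0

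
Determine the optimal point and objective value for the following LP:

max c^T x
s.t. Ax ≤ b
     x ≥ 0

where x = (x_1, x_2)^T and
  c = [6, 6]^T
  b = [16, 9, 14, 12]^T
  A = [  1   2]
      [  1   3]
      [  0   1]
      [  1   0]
Each vertex is the intersection of two constraint boundaries that also satisfies all remaining constraints:
  x_1 = 0 and x_2 = 0 → (0, 0)
  x_1 + 3x_2 = 9 and x_2 = 0 → (9, 0)
  x_1 + 3x_2 = 9 and x_1 = 0 → (0, 3)

Evaluating z = 6x_1 + 6x_2 at each vertex:
  (0, 0): z = 0
  (9, 0): z = 54
  (0, 3): z = 18

The maximum is at (9, 0) with z = 54.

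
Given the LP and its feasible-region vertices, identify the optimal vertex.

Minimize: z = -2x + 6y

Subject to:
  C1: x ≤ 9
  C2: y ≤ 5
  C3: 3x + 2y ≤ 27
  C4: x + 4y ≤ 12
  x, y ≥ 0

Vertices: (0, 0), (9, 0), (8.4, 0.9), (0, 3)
(9, 0) with z = -18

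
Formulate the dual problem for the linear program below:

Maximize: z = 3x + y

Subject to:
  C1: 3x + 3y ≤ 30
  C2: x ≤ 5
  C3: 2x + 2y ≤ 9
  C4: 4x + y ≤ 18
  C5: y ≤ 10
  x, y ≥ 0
Minimize: z = 30y1 + 5y2 + 9y3 + 18y4 + 10y5

Subject to:
  C1: -3y1 - y2 - 2y3 - 4y4 ≤ -3
  C2: -3y1 - 2y3 - y4 - y5 ≤ -1
  y1, y2, y3, y4, y5 ≥ 0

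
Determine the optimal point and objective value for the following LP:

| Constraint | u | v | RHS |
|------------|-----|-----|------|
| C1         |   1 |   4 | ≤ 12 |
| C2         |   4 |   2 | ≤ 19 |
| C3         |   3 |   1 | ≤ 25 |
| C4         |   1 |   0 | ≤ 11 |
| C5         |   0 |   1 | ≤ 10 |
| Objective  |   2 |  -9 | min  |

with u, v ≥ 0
u = 0, v = 3, z = -27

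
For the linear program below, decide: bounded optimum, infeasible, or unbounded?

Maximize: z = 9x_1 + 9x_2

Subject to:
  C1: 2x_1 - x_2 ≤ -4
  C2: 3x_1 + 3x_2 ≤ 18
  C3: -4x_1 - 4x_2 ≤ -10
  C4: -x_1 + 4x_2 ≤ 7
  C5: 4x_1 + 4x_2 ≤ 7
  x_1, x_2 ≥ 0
C5 requires 4x_1 + 4x_2 ≤ 7, while C3 (-4x_1 - 4x_2 ≤ -10) is equivalent to 4x_1 + 4x_2 ≥ 10. Together they would need 10 ≤ 4x_1 + 4x_2 ≤ 7, which is impossible since 10 > 7. No point satisfies all constraints.

Infeasible — the constraint set is empty.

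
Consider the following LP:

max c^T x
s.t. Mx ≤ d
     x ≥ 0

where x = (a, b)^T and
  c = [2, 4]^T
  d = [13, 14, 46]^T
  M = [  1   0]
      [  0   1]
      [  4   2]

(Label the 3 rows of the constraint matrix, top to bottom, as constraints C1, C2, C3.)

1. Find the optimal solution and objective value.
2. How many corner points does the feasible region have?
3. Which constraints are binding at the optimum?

1. a = 4.5, b = 14, z = 65
2. 4
3. C2, C3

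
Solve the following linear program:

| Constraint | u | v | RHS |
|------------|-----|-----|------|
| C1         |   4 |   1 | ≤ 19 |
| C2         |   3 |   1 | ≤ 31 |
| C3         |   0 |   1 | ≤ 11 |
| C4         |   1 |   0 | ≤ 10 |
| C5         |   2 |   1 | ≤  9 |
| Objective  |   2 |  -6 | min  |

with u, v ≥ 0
Each vertex is the intersection of two constraint boundaries that also satisfies all remaining constraints:
  u = 0 and v = 0 → (0, 0)
  2u + v = 9 and v = 0 → (4.5, 0)
  2u + v = 9 and u = 0 → (0, 9)

Evaluating z = 2u - 6v at each vertex:
  (0, 0): z = 0
  (4.5, 0): z = 9
  (0, 9): z = -54

The minimum is at (0, 9) with z = -54.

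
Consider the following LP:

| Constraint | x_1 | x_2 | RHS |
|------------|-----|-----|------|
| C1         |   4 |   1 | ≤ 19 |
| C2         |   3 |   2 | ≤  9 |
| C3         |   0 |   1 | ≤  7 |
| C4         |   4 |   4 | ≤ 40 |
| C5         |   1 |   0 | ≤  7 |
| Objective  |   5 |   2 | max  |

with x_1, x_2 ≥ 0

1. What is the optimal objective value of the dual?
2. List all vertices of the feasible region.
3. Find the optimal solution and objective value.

1. 15 (by strong duality, equal to the primal optimum)
2. (0, 0), (3, 0), (0, 4.5)
3. x_1 = 3, x_2 = 0, z = 15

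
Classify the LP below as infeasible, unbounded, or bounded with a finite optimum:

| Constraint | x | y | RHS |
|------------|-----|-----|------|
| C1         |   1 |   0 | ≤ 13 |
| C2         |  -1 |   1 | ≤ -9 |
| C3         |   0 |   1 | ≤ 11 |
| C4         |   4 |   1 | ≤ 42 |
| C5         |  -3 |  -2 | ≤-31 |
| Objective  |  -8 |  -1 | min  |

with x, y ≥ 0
The point (10.5, 0) satisfies every constraint, so the LP is feasible; the constraints give x ≤ 13 and y ≤ 11, which with x, y ≥ 0 keep the feasible region inside a bounded box. A feasible, bounded LP attains a finite optimum at a vertex.

The LP has an optimal solution: (10.5, 0) with z = -84.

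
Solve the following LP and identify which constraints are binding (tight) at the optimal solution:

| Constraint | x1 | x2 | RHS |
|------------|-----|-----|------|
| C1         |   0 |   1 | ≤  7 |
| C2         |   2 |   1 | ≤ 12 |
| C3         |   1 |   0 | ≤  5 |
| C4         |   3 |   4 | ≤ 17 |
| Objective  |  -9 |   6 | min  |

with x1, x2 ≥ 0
Optimal: x1 = 5, x2 = 0
Binding: C3, x2 ≥ 0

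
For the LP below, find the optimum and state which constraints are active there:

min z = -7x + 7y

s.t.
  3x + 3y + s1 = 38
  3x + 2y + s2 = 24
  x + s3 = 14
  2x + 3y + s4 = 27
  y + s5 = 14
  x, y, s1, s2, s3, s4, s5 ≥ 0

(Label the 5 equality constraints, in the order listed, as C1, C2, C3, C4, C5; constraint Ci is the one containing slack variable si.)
Optimal: x = 8, y = 0
Slack at optimum:
  C1: slack = 14
  C2: slack = 0 (binding)
  C3: slack = 6
  C4: slack = 11
  C5: slack = 14
  x ≥ 0: x = 8
  y ≥ 0: y = 0 (binding)
Binding constraints: C2, y ≥ 0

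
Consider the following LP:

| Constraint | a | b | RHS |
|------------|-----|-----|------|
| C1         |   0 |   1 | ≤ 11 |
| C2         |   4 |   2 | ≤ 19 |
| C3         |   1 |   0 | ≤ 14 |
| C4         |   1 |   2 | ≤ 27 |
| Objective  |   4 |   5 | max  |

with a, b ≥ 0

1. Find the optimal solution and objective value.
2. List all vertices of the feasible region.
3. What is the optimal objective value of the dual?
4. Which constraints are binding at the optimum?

1. a = 0, b = 9.5, z = 47.5
2. (0, 0), (4.75, 0), (0, 9.5)
3. 47.5 (by strong duality, equal to the primal optimum)
4. C2, a ≥ 0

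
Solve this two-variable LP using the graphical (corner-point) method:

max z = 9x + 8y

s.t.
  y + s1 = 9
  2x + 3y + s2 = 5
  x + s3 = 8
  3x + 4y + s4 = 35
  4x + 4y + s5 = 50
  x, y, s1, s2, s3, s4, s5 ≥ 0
x = 2.5, y = 0, z = 22.5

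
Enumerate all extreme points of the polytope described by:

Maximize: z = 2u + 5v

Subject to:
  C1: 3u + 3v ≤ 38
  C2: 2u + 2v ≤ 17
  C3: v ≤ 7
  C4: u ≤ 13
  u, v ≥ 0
Each vertex is the intersection of two constraint boundaries that also satisfies all remaining constraints:
  u = 0 and v = 0 → (0, 0)
  2u + 2v = 17 and v = 0 → (8.5, 0)
  2u + 2v = 17 and v = 7 → (1.5, 7)
  v = 7 and u = 0 → (0, 7)

Vertices: (0, 0), (8.5, 0), (1.5, 7), (0, 7)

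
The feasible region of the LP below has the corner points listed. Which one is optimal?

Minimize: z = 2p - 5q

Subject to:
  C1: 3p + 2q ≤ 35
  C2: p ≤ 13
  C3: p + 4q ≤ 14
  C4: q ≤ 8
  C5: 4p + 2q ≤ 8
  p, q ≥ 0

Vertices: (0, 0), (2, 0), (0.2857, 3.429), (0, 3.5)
Evaluating z = 2p - 5q at each vertex:
  (0, 0): z = 0
  (2, 0): z = 4
  (0.2857, 3.429): z = -16.57
  (0, 3.5): z = -17.5

The smallest value is z = -17.5, attained at (0, 3.5).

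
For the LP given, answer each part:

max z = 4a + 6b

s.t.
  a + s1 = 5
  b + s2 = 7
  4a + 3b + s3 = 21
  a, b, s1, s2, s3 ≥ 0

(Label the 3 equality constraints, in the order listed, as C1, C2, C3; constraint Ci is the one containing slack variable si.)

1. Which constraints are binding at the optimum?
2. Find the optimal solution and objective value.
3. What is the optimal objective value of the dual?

1. C2, C3, a ≥ 0
2. a = 0, b = 7, z = 42
3. 42 (by strong duality, equal to the primal optimum)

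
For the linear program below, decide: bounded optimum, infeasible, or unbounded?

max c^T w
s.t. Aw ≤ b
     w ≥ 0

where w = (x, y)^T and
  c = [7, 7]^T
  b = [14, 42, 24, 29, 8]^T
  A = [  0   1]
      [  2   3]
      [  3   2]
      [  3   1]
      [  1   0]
The point (0, 12) satisfies every constraint, so the LP is feasible; the constraints give x ≤ 8 and y ≤ 14, which with x, y ≥ 0 keep the feasible region inside a bounded box. A feasible, bounded LP attains a finite optimum at a vertex.

Bounded optimum: z* = 84 at (0, 12).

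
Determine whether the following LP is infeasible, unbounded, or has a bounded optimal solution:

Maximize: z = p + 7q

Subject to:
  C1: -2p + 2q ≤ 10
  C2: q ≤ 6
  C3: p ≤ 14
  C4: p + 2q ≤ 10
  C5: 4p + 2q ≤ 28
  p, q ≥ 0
The point (0, 5) satisfies every constraint, so the LP is feasible; the constraints give p ≤ 14 and q ≤ 6, which with p, q ≥ 0 keep the feasible region inside a bounded box. A feasible, bounded LP attains a finite optimum at a vertex.

Bounded optimum: z* = 35 at (0, 5).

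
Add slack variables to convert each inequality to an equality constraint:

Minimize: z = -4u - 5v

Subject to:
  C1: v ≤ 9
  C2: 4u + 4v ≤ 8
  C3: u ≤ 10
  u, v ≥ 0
min z = -4u - 5v

s.t.
  v + s1 = 9
  4u + 4v + s2 = 8
  u + s3 = 10
  u, v, s1, s2, s3 ≥ 0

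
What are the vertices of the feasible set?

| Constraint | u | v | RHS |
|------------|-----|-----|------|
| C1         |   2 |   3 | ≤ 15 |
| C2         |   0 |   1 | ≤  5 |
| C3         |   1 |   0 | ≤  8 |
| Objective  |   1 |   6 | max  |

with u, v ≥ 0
Each vertex is the intersection of two constraint boundaries that also satisfies all remaining constraints:
  u = 0 and v = 0 → (0, 0)
  2u + 3v = 15 and v = 0 → (7.5, 0)
  2u + 3v = 15 and v = 5 → (0, 5)

Vertices: (0, 0), (7.5, 0), (0, 5)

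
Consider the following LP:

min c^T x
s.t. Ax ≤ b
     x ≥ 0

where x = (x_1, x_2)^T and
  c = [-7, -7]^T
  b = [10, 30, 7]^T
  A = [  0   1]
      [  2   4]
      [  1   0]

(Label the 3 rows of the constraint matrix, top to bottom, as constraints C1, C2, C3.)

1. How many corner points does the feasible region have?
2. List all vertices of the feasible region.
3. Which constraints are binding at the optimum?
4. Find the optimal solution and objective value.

1. 4
2. (0, 0), (7, 0), (7, 4), (0, 7.5)
3. C2, C3
4. x_1 = 7, x_2 = 4, z = -77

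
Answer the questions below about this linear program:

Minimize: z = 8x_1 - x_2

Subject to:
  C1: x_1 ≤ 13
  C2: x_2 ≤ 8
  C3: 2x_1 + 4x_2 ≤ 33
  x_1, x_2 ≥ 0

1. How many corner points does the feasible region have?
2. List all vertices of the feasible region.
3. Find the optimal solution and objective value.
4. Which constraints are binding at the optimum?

1. 5
2. (0, 0), (13, 0), (13, 1.75), (0.5, 8), (0, 8)
3. x_1 = 0, x_2 = 8, z = -8
4. C2, x_1 ≥ 0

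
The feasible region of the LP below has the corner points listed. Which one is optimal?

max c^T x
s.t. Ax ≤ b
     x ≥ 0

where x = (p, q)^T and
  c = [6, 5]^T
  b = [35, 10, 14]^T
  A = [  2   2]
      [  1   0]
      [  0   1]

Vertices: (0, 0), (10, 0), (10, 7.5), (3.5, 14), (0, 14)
(10, 7.5) with z = 97.5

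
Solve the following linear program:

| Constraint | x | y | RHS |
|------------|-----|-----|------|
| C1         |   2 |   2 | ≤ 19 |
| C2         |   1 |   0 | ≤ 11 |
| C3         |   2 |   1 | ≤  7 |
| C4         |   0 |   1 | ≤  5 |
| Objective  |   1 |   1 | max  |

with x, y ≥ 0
Each vertex is the intersection of two constraint boundaries that also satisfies all remaining constraints:
  x = 0 and y = 0 → (0, 0)
  2x + y = 7 and y = 0 → (3.5, 0)
  2x + y = 7 and y = 5 → (1, 5)
  y = 5 and x = 0 → (0, 5)

Evaluating z = x + y at each vertex:
  (0, 0): z = 0
  (3.5, 0): z = 3.5
  (1, 5): z = 6
  (0, 5): z = 5

The maximum is at (1, 5) with z = 6.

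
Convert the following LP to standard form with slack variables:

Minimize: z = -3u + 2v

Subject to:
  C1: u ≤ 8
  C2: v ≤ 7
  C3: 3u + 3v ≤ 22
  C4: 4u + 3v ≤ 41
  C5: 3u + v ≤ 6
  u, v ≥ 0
min z = -3u + 2v

s.t.
  u + s1 = 8
  v + s2 = 7
  3u + 3v + s3 = 22
  4u + 3v + s4 = 41
  3u + v + s5 = 6
  u, v, s1, s2, s3, s4, s5 ≥ 0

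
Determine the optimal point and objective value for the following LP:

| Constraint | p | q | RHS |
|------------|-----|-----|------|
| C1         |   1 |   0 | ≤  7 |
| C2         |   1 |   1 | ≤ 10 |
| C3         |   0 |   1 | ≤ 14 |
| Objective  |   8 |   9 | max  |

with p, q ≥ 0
p = 0, q = 10, z = 90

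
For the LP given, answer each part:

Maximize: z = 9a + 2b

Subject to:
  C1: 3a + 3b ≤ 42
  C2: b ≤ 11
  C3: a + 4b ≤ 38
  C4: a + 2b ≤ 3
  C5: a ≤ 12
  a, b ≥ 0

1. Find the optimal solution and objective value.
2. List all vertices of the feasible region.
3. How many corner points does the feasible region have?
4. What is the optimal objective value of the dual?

1. a = 3, b = 0, z = 27
2. (0, 0), (3, 0), (0, 1.5)
3. 3
4. 27 (by strong duality, equal to the primal optimum)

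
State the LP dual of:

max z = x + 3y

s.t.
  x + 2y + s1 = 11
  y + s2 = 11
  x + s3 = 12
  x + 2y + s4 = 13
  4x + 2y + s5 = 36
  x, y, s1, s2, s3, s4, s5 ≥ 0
Minimize: z = 11y1 + 11y2 + 12y3 + 13y4 + 36y5

Subject to:
  C1: -y1 - y3 - y4 - 4y5 ≤ -1
  C2: -2y1 - y2 - 2y4 - 2y5 ≤ -3
  y1, y2, y3, y4, y5 ≥ 0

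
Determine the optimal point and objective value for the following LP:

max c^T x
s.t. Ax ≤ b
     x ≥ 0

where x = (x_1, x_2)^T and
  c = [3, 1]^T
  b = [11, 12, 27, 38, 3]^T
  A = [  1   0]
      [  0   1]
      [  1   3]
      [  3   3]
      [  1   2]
x_1 = 3, x_2 = 0, z = 9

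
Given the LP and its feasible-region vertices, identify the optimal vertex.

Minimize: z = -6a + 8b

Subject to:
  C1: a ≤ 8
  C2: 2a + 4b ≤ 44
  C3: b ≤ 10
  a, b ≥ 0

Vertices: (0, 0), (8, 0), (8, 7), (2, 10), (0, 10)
(8, 0) with z = -48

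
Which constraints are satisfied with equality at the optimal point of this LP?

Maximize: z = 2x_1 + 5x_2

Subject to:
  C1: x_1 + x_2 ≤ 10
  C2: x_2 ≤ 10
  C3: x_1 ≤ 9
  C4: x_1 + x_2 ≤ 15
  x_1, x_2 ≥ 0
Optimal: x_1 = 0, x_2 = 10
Slack at optimum:
  C1: slack = 0 (binding)
  C2: slack = 0 (binding)
  C3: slack = 9
  C4: slack = 5
  x_1 ≥ 0: x_1 = 0 (binding)
  x_2 ≥ 0: x_2 = 10
Binding constraints: C1, C2, x_1 ≥ 0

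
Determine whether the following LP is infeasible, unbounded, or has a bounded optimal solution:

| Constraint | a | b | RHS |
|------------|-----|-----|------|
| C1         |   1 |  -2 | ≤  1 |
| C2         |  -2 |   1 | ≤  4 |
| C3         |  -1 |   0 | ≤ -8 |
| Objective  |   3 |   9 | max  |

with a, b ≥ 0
Feasible point: (8, 4) satisfies every constraint, so the LP is feasible.
Direction d = (1, 1): for each constraint row a, a·d ≤ 0 —
  (1)(1) + (-2)(1) = -1 ≤ 0
  (-2)(1) + (1)(1) = -1 ≤ 0
  (-1)(1) + (0)(1) = -1 ≤ 0
and d ≥ 0, so (8, 4) + t·d stays feasible for every t ≥ 0. Along this ray z = 3a + 9b changes by 12 per unit t, so z → +∞.

The LP is unbounded; z can be made arbitrarily large.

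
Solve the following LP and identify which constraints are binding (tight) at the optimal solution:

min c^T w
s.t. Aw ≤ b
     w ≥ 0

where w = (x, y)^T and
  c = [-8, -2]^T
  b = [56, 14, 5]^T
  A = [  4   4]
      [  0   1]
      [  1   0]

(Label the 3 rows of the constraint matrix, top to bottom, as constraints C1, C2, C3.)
Optimal: x = 5, y = 9
Binding: C1, C3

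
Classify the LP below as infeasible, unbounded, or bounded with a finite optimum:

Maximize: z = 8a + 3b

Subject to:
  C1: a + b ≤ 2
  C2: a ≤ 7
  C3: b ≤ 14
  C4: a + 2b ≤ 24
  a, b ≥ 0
The point (2, 0) satisfies every constraint, so the LP is feasible; the constraints give a ≤ 7 and b ≤ 14, which with a, b ≥ 0 keep the feasible region inside a bounded box. A feasible, bounded LP attains a finite optimum at a vertex.

Evaluating z = 8a + 3b at each vertex:
  (0, 0): z = 0
  (2, 0): z = 16
  (0, 2): z = 6

The LP has an optimal solution: (2, 0) with z = 16.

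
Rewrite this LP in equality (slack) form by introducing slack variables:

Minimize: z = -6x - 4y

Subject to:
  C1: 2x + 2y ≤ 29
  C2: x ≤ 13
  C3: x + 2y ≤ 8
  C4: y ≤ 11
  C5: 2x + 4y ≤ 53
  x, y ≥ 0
min z = -6x - 4y

s.t.
  2x + 2y + s1 = 29
  x + s2 = 13
  x + 2y + s3 = 8
  y + s4 = 11
  2x + 4y + s5 = 53
  x, y, s1, s2, s3, s4, s5 ≥ 0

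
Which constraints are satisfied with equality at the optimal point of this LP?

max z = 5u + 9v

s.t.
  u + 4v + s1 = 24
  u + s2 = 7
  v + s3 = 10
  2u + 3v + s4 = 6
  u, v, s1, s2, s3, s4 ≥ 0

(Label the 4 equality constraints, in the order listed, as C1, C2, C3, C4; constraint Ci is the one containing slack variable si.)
Optimal: u = 0, v = 2
Binding: C4, u ≥ 0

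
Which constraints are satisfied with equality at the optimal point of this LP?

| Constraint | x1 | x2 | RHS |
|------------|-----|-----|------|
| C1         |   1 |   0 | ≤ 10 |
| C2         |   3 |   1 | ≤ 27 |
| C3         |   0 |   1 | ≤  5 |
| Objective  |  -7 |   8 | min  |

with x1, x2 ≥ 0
Optimal: x1 = 9, x2 = 0
Binding: C2, x2 ≥ 0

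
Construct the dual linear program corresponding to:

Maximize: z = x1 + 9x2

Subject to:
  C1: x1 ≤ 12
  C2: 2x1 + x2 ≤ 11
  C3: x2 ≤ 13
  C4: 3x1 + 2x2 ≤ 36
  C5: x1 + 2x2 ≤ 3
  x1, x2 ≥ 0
Minimize: z = 12y1 + 11y2 + 13y3 + 36y4 + 3y5

Subject to:
  C1: -y1 - 2y2 - 3y4 - y5 ≤ -1
  C2: -y2 - y3 - 2y4 - 2y5 ≤ -9
  y1, y2, y3, y4, y5 ≥ 0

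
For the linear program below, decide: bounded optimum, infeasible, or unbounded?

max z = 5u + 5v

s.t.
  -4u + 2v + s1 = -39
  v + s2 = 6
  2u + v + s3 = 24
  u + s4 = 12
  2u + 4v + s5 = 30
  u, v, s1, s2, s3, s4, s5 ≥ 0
The point (11, 2) satisfies every constraint, so the LP is feasible; the constraints give u ≤ 12 and v ≤ 6, which with u, v ≥ 0 keep the feasible region inside a bounded box. A feasible, bounded LP attains a finite optimum at a vertex.

Evaluating z = 5u + 5v at each vertex:
  (9.75, 0): z = 48.75
  (12, 0): z = 60
  (11, 2): z = 65
  (10.8, 2.1): z = 64.5

Bounded optimum: z* = 65 at (11, 2).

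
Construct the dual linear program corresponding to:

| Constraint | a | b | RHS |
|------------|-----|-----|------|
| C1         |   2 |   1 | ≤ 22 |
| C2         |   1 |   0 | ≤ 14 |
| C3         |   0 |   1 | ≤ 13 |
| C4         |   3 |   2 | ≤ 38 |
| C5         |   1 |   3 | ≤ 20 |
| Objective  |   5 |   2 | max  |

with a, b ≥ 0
Minimize: z = 22y1 + 14y2 + 13y3 + 38y4 + 20y5

Subject to:
  C1: -2y1 - y2 - 3y4 - y5 ≤ -5
  C2: -y1 - y3 - 2y4 - 3y5 ≤ -2
  y1, y2, y3, y4, y5 ≥ 0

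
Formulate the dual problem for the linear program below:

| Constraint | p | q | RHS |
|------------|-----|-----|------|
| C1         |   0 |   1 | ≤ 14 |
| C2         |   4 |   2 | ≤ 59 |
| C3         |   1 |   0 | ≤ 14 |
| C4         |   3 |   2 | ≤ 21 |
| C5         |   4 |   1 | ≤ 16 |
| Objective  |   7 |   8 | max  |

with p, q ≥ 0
Minimize: z = 14y1 + 59y2 + 14y3 + 21y4 + 16y5

Subject to:
  C1: -4y2 - y3 - 3y4 - 4y5 ≤ -7
  C2: -y1 - 2y2 - 2y4 - y5 ≤ -8
  y1, y2, y3, y4, y5 ≥ 0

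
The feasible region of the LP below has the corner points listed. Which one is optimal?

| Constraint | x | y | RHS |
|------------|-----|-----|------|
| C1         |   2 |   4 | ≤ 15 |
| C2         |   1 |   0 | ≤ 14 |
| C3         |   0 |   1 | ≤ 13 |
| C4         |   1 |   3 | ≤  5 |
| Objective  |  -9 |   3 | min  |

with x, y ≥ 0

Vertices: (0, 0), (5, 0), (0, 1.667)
(5, 0) with z = -45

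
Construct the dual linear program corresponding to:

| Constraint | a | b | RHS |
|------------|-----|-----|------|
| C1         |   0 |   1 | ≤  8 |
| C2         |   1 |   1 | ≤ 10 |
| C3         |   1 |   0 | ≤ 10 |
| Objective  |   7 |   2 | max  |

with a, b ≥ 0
Minimize: z = 8y1 + 10y2 + 10y3

Subject to:
  C1: -y2 - y3 ≤ -7
  C2: -y1 - y2 ≤ -2
  y1, y2, y3 ≥ 0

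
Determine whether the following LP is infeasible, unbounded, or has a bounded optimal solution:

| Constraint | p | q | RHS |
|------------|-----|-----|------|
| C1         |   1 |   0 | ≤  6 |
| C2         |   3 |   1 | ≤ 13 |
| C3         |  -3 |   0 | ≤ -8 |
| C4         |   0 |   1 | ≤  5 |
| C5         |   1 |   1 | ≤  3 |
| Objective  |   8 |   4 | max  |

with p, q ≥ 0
The point (3, 0) satisfies every constraint, so the LP is feasible; the constraints give p ≤ 6 and q ≤ 5, which with p, q ≥ 0 keep the feasible region inside a bounded box. A feasible, bounded LP attains a finite optimum at a vertex.

Evaluating z = 8p + 4q at each vertex:
  (2.667, 0): z = 21.33
  (3, 0): z = 24
  (2.667, 0.3333): z = 22.67

Feasible with finite optimum z* = 24 at (3, 0).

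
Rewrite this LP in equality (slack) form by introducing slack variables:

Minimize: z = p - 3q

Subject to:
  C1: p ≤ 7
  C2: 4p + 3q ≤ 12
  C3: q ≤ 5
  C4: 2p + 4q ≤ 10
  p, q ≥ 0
min z = p - 3q

s.t.
  p + s1 = 7
  4p + 3q + s2 = 12
  q + s3 = 5
  2p + 4q + s4 = 10
  p, q, s1, s2, s3, s4 ≥ 0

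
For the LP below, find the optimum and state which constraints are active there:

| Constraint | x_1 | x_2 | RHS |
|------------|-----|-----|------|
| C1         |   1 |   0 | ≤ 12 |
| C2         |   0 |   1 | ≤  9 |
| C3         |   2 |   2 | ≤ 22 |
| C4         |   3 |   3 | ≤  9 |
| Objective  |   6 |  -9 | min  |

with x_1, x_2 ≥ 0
Optimal: x_1 = 0, x_2 = 3
Slack at optimum:
  C1: slack = 12
  C2: slack = 6
  C3: slack = 16
  C4: slack = 0 (binding)
  x_1 ≥ 0: x_1 = 0 (binding)
  x_2 ≥ 0: x_2 = 3
Binding constraints: C4, x_1 ≥ 0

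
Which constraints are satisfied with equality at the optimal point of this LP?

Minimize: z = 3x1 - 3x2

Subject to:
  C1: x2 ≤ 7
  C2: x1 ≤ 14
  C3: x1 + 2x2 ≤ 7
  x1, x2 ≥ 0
Optimal: x1 = 0, x2 = 3.5
Slack at optimum:
  C1: slack = 3.5
  C2: slack = 14
  C3: slack = 0 (binding)
  x1 ≥ 0: x1 = 0 (binding)
  x2 ≥ 0: x2 = 3.5
Binding constraints: C3, x1 ≥ 0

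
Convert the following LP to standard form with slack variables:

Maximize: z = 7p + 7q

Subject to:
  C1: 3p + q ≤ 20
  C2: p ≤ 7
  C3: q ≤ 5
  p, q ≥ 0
max z = 7p + 7q

s.t.
  3p + q + s1 = 20
  p + s2 = 7
  q + s3 = 5
  p, q, s1, s2, s3 ≥ 0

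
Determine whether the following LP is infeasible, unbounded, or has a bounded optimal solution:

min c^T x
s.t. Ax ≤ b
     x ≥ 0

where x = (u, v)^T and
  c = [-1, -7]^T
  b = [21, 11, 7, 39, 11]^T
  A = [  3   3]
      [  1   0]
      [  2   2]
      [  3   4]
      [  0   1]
The point (0, 3.5) satisfies every constraint, so the LP is feasible; the constraints give u ≤ 11 and v ≤ 11, which with u, v ≥ 0 keep the feasible region inside a bounded box. A feasible, bounded LP attains a finite optimum at a vertex.

Feasible with finite optimum z* = -24.5 at (0, 3.5).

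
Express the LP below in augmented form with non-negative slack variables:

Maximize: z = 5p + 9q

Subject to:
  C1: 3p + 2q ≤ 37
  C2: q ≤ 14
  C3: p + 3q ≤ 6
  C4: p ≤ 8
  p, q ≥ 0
max z = 5p + 9q

s.t.
  3p + 2q + s1 = 37
  q + s2 = 14
  p + 3q + s3 = 6
  p + s4 = 8
  p, q, s1, s2, s3, s4 ≥ 0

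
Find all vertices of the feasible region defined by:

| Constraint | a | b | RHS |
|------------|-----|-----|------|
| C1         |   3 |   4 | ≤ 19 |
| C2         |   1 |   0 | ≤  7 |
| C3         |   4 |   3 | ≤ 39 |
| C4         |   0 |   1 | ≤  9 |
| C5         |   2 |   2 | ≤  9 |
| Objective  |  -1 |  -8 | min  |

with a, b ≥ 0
Each vertex is the intersection of two constraint boundaries that also satisfies all remaining constraints:
  a = 0 and b = 0 → (0, 0)
  2a + 2b = 9 and b = 0 → (4.5, 0)
  2a + 2b = 9 and a = 0 → (0, 4.5)

Vertices: (0, 0), (4.5, 0), (0, 4.5)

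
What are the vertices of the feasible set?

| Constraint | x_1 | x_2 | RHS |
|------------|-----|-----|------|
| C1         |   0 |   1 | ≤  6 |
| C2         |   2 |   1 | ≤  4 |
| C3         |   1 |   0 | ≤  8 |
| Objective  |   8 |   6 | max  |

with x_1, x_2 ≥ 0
Each vertex is the intersection of two constraint boundaries that also satisfies all remaining constraints:
  x_1 = 0 and x_2 = 0 → (0, 0)
  2x_1 + x_2 = 4 and x_2 = 0 → (2, 0)
  2x_1 + x_2 = 4 and x_1 = 0 → (0, 4)

Vertices: (0, 0), (2, 0), (0, 4)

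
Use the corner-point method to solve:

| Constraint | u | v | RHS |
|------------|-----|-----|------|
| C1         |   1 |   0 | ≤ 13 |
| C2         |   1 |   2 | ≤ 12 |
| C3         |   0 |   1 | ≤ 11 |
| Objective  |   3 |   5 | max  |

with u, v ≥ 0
Each vertex is the intersection of two constraint boundaries that also satisfies all remaining constraints:
  u = 0 and v = 0 → (0, 0)
  u + 2v = 12 and v = 0 → (12, 0)
  u + 2v = 12 and u = 0 → (0, 6)

Evaluating z = 3u + 5v at each vertex:
  (0, 0): z = 0
  (12, 0): z = 36
  (0, 6): z = 30

The maximum is at (12, 0) with z = 36.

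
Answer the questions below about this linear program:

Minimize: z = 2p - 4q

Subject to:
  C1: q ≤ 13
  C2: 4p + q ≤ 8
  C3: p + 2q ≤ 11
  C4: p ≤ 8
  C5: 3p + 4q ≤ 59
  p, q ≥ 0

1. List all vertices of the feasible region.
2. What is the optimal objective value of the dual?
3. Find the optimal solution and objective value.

1. (0, 0), (2, 0), (0.7143, 5.143), (0, 5.5)
2. -22 (by strong duality, equal to the primal optimum)
3. p = 0, q = 5.5, z = -22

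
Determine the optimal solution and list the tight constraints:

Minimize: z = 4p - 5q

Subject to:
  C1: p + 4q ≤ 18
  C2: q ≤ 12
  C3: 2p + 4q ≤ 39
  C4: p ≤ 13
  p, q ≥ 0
Optimal: p = 0, q = 4.5
Slack at optimum:
  C1: slack = 0 (binding)
  C2: slack = 7.5
  C3: slack = 21
  C4: slack = 13
  p ≥ 0: p = 0 (binding)
  q ≥ 0: q = 4.5
Binding constraints: C1, p ≥ 0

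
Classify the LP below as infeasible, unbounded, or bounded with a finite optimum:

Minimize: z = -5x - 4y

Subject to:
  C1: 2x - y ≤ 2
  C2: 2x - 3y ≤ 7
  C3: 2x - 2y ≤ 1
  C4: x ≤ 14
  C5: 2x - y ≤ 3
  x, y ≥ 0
Feasible point: (0, 0) satisfies every constraint, so the LP is feasible.
Direction d = (0, 1): for each constraint row a, a·d ≤ 0 —
  (2)(0) + (-1)(1) = -1 ≤ 0
  (2)(0) + (-3)(1) = -3 ≤ 0
  (2)(0) + (-2)(1) = -2 ≤ 0
  (1)(0) + (0)(1) = 0 ≤ 0
  (2)(0) + (-1)(1) = -1 ≤ 0
and d ≥ 0, so (0, 0) + t·d stays feasible for every t ≥ 0. Along this ray z = -5x - 4y changes by -4 per unit t, so z → −∞.

Unbounded — the objective can decrease without bound over the feasible region.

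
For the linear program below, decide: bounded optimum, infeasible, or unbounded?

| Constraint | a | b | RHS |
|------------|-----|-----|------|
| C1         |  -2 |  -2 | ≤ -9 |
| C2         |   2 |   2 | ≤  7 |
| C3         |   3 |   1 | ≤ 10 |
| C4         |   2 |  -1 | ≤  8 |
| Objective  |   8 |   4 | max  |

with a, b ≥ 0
C2 requires 2a + 2b ≤ 7, while C1 (-2a - 2b ≤ -9) is equivalent to 2a + 2b ≥ 9. Together they would need 9 ≤ 2a + 2b ≤ 7, which is impossible since 9 > 7. No point satisfies all constraints.

Infeasible: no point satisfies all constraints simultaneously.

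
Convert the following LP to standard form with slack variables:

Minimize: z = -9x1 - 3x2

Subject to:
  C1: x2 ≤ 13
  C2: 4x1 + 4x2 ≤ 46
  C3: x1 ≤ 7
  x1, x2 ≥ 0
min z = -9x1 - 3x2

s.t.
  x2 + s1 = 13
  4x1 + 4x2 + s2 = 46
  x1 + s3 = 7
  x1, x2, s1, s2, s3 ≥ 0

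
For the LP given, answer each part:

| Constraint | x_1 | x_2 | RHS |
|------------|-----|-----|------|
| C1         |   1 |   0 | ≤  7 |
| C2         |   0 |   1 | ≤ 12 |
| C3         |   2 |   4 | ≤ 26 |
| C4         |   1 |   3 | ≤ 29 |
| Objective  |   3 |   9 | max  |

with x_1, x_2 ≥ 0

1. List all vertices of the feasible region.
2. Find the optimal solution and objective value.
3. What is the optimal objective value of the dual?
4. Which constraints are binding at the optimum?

1. (0, 0), (7, 0), (7, 3), (0, 6.5)
2. x_1 = 0, x_2 = 6.5, z = 58.5
3. 58.5 (by strong duality, equal to the primal optimum)
4. C3, x_1 ≥ 0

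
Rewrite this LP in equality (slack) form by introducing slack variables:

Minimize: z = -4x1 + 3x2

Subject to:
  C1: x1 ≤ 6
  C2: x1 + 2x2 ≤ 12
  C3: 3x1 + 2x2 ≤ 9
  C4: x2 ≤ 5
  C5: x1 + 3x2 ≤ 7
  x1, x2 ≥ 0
min z = -4x1 + 3x2

s.t.
  x1 + s1 = 6
  x1 + 2x2 + s2 = 12
  3x1 + 2x2 + s3 = 9
  x2 + s4 = 5
  x1 + 3x2 + s5 = 7
  x1, x2, s1, s2, s3, s4, s5 ≥ 0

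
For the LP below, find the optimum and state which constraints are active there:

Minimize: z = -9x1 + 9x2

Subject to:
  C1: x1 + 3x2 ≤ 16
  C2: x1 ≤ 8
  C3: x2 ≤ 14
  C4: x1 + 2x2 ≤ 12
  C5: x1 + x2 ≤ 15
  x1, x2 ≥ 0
Optimal: x1 = 8, x2 = 0
Slack at optimum:
  C1: slack = 8
  C2: slack = 0 (binding)
  C3: slack = 14
  C4: slack = 4
  C5: slack = 7
  x1 ≥ 0: x1 = 8
  x2 ≥ 0: x2 = 0 (binding)
Binding constraints: C2, x2 ≥ 0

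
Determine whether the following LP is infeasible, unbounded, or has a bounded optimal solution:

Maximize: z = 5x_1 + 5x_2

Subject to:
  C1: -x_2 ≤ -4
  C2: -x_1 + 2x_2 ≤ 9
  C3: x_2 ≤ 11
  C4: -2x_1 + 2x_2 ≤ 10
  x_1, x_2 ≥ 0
Feasible point: (0, 4) satisfies every constraint, so the LP is feasible.
Direction d = (1, 0): for each constraint row a, a·d ≤ 0 —
  (0)(1) + (-1)(0) = 0 ≤ 0
  (-1)(1) + (2)(0) = -1 ≤ 0
  (0)(1) + (1)(0) = 0 ≤ 0
  (-2)(1) + (2)(0) = -2 ≤ 0
and d ≥ 0, so (0, 4) + t·d stays feasible for every t ≥ 0. Along this ray z = 5x_1 + 5x_2 changes by 5 per unit t, so z → +∞.

The LP is unbounded; z can be made arbitrarily large.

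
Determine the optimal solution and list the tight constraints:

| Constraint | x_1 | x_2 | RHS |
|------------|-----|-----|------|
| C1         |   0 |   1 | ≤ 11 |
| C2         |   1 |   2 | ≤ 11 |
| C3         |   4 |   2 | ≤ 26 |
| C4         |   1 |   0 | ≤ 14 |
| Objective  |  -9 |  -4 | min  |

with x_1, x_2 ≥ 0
Optimal: x_1 = 6.5, x_2 = 0
Slack at optimum:
  C1: slack = 11
  C2: slack = 4.5
  C3: slack = 0 (binding)
  C4: slack = 7.5
  x_1 ≥ 0: x_1 = 6.5
  x_2 ≥ 0: x_2 = 0 (binding)
Binding constraints: C3, x_2 ≥ 0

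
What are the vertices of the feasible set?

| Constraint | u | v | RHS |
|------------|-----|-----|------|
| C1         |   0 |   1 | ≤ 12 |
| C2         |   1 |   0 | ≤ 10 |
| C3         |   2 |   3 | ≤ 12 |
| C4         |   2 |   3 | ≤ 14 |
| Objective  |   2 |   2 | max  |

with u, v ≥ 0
Each vertex is the intersection of two constraint boundaries that also satisfies all remaining constraints:
  u = 0 and v = 0 → (0, 0)
  2u + 3v = 12 and v = 0 → (6, 0)
  2u + 3v = 12 and u = 0 → (0, 4)

Vertices: (0, 0), (6, 0), (0, 4)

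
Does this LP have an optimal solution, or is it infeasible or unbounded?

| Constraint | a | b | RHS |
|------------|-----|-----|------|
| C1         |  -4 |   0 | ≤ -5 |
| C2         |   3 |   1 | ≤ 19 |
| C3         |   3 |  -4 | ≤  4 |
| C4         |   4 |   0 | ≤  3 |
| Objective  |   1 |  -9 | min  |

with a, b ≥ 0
C4 requires 4a ≤ 3, while C1 (-4a ≤ -5) is equivalent to 4a ≥ 5. Together they would need 5 ≤ 4a ≤ 3, which is impossible since 5 > 3. No point satisfies all constraints.

Infeasible — the constraint set is empty.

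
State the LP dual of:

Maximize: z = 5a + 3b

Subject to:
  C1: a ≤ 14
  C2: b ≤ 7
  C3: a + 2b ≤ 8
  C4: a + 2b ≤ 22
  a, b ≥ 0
Minimize: z = 14y1 + 7y2 + 8y3 + 22y4

Subject to:
  C1: -y1 - y3 - y4 ≤ -5
  C2: -y2 - 2y3 - 2y4 ≤ -3
  y1, y2, y3, y4 ≥ 0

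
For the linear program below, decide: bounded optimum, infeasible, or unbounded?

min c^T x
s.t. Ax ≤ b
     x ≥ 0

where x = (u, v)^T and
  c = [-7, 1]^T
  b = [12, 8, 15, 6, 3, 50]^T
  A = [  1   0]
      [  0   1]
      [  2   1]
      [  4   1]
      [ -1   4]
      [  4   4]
The point (1.5, 0) satisfies every constraint, so the LP is feasible; the constraints give u ≤ 12 and v ≤ 8, which with u, v ≥ 0 keep the feasible region inside a bounded box. A feasible, bounded LP attains a finite optimum at a vertex.

The LP has an optimal solution: (1.5, 0) with z = -10.5.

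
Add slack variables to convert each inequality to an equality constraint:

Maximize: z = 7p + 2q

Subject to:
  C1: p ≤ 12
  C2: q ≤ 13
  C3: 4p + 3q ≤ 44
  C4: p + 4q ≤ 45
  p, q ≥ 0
max z = 7p + 2q

s.t.
  p + s1 = 12
  q + s2 = 13
  4p + 3q + s3 = 44
  p + 4q + s4 = 45
  p, q, s1, s2, s3, s4 ≥ 0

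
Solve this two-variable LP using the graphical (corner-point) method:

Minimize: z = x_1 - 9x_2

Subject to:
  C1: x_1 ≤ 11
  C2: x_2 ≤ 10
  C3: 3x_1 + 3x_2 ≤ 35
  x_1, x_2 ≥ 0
Each vertex is the intersection of two constraint boundaries that also satisfies all remaining constraints:
  x_1 = 0 and x_2 = 0 → (0, 0)
  x_1 = 11 and x_2 = 0 → (11, 0)
  x_1 = 11 and 3x_1 + 3x_2 = 35 → (11, 0.6667)
  x_2 = 10 and 3x_1 + 3x_2 = 35 → (1.667, 10)
  x_2 = 10 and x_1 = 0 → (0, 10)

Evaluating z = x_1 - 9x_2 at each vertex:
  (0, 0): z = 0
  (11, 0): z = 11
  (11, 0.6667): z = 5
  (1.667, 10): z = -88.33
  (0, 10): z = -90

The minimum is at (0, 10) with z = -90.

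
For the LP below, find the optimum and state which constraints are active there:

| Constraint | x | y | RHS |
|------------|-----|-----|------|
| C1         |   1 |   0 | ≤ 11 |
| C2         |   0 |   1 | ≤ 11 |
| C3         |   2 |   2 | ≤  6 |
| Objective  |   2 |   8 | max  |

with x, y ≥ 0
Optimal: x = 0, y = 3
Binding: C3, x ≥ 0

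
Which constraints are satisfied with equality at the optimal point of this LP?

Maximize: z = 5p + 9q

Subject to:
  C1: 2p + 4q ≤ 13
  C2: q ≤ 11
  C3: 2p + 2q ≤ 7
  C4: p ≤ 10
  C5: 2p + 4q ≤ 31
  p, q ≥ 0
Optimal: p = 0.5, q = 3
Slack at optimum:
  C1: slack = 0 (binding)
  C2: slack = 8
  C3: slack = 0 (binding)
  C4: slack = 9.5
  C5: slack = 18
  p ≥ 0: p = 0.5
  q ≥ 0: q = 3
Binding constraints: C1, C3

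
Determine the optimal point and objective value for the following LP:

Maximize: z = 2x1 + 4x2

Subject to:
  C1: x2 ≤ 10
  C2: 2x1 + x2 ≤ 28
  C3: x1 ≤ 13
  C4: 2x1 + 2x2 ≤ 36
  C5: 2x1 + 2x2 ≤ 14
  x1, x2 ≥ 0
Each vertex is the intersection of two constraint boundaries that also satisfies all remaining constraints:
  x1 = 0 and x2 = 0 → (0, 0)
  2x1 + 2x2 = 14 and x2 = 0 → (7, 0)
  2x1 + 2x2 = 14 and x1 = 0 → (0, 7)

Evaluating z = 2x1 + 4x2 at each vertex:
  (0, 0): z = 0
  (7, 0): z = 14
  (0, 7): z = 28

The maximum is at (0, 7) with z = 28.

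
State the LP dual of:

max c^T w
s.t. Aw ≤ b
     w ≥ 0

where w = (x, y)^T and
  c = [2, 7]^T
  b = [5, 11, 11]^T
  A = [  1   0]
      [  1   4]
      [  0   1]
Minimize: z = 5y1 + 11y2 + 11y3

Subject to:
  C1: -y1 - y2 ≤ -2
  C2: -4y2 - y3 ≤ -7
  y1, y2, y3 ≥ 0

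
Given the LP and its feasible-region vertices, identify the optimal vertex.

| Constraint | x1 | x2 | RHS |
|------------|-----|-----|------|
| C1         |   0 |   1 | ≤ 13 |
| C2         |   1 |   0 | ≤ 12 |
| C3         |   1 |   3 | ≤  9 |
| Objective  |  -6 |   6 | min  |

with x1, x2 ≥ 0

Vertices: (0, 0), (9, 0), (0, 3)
Evaluating z = -6x1 + 6x2 at each vertex:
  (0, 0): z = 0
  (9, 0): z = -54
  (0, 3): z = 18

The smallest value is z = -54, attained at (9, 0).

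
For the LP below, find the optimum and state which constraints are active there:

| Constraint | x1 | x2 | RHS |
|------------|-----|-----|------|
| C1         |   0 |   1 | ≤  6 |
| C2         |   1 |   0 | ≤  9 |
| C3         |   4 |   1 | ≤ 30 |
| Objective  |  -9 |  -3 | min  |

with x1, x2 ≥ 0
Optimal: x1 = 6, x2 = 6
Slack at optimum:
  C1: slack = 0 (binding)
  C2: slack = 3
  C3: slack = 0 (binding)
  x1 ≥ 0: x1 = 6
  x2 ≥ 0: x2 = 6
Binding constraints: C1, C3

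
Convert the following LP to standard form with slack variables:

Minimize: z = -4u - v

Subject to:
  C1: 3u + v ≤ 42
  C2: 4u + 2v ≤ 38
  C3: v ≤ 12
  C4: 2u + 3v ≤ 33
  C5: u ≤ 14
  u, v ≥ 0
min z = -4u - v

s.t.
  3u + v + s1 = 42
  4u + 2v + s2 = 38
  v + s3 = 12
  2u + 3v + s4 = 33
  u + s5 = 14
  u, v, s1, s2, s3, s4, s5 ≥ 0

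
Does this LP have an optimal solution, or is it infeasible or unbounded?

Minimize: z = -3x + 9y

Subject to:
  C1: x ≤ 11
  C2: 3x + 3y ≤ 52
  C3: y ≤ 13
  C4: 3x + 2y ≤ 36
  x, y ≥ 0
The point (11, 0) satisfies every constraint, so the LP is feasible; the constraints give x ≤ 11 and y ≤ 13, which with x, y ≥ 0 keep the feasible region inside a bounded box. A feasible, bounded LP attains a finite optimum at a vertex.

Bounded optimum: z* = -33 at (11, 0).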